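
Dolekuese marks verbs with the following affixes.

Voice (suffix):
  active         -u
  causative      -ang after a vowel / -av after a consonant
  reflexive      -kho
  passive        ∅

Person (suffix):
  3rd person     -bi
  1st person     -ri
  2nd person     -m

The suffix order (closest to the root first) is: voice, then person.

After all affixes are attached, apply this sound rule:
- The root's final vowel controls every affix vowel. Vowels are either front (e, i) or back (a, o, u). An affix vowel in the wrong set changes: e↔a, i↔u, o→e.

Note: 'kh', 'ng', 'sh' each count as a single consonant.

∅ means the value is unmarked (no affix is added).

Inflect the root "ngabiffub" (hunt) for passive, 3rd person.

ngabiffubbu

voice = passive: zero marking, form stays ngabiffub.
Attach person 3rd person -bi → ngabiffubbi.
Apply vowel harmony: ngabiffubbi → ngabiffubbu.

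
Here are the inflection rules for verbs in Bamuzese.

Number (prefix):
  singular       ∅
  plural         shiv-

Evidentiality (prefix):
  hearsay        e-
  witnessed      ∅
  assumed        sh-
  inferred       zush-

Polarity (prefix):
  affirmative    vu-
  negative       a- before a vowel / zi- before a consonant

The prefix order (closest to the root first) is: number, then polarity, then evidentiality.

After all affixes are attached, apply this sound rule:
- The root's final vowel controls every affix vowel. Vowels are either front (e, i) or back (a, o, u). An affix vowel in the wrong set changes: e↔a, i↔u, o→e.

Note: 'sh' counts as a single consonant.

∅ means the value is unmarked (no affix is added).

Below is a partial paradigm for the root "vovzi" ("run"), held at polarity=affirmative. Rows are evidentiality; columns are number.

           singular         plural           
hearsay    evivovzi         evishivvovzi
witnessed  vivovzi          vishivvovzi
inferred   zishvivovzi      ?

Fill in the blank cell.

Attach number plural shiv- → shivvovzi.
Attach polarity affirmative vu- → vushivvovzi.
Attach evidentiality inferred zush- → zushvushivvovzi.
Apply vowel harmony: zushvushivvovzi → zishvishivvovzi.

zishvishivvovzi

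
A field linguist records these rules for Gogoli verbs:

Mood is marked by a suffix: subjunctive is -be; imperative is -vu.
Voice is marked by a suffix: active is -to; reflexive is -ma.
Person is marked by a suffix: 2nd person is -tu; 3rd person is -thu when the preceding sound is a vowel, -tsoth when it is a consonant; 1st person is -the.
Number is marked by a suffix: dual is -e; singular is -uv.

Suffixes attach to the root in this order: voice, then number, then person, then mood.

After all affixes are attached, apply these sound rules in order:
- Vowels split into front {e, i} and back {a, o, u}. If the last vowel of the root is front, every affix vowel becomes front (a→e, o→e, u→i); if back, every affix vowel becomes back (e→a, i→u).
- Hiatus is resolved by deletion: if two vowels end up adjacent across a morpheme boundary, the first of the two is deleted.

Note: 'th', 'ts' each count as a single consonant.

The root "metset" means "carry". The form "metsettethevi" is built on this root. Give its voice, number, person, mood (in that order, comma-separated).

active, dual, 1st person, imperative

Segment: metset-to-e-the-vu.
voice: -to → active.
number: -e → dual.
person: -the → 1st person.
mood: -vu → imperative.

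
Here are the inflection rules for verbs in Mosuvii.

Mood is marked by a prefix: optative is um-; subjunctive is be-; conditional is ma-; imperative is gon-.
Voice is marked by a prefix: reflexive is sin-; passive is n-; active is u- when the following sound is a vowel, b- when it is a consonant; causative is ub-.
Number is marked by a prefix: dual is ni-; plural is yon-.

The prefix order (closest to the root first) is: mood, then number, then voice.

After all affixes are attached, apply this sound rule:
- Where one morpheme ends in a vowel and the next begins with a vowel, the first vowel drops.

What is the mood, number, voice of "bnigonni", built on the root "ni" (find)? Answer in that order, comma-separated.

imperative, dual, active

Segment: b-ni-gon-ni.
mood: gon- → imperative.
number: ni- → dual.
voice: u/b- → active.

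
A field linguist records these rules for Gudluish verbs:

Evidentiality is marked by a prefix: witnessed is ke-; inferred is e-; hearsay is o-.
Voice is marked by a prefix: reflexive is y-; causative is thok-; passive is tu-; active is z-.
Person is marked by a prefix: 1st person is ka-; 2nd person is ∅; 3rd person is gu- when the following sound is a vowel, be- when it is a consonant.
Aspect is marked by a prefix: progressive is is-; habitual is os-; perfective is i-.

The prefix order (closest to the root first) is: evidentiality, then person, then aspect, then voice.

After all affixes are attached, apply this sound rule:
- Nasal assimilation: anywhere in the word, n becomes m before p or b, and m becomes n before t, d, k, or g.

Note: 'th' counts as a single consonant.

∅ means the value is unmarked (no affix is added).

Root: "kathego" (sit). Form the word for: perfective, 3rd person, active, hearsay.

ziguokathego

Attach evidentiality hearsay o- → okathego.
Attach person 3rd person gu- (before vowel 'o') → guokathego.
Attach aspect perfective i- → iguokathego.
Attach voice active z- → ziguokathego.
Nasal assimilation: no change.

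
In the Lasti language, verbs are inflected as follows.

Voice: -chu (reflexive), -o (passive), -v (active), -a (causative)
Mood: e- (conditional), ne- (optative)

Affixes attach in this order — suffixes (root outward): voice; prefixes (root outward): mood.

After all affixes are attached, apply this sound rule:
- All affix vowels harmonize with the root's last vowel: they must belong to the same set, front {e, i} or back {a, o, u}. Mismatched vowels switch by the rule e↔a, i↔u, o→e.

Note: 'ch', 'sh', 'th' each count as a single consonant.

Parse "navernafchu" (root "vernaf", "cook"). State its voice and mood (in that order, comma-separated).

Segment: ne-vernaf-chu.
voice: -chu → reflexive.
mood: ne- → optative.

reflexive, optative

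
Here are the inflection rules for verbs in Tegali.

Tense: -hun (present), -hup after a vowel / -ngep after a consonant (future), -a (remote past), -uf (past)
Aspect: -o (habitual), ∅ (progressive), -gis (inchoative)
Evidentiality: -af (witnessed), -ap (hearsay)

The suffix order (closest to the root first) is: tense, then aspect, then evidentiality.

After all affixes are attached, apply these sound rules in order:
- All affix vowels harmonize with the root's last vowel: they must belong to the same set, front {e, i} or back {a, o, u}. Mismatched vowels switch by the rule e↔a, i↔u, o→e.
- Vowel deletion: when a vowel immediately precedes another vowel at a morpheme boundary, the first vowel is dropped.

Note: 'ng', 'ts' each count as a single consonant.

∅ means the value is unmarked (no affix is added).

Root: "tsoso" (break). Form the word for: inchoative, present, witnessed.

tsosohungusaf

Attach tense present -hun → tsosohun.
Attach aspect inchoative -gis → tsosohungis.
Attach evidentiality witnessed -af → tsosohungisaf.
Apply vowel harmony: tsosohungisaf → tsosohungusaf.
Vowel deletion: no change.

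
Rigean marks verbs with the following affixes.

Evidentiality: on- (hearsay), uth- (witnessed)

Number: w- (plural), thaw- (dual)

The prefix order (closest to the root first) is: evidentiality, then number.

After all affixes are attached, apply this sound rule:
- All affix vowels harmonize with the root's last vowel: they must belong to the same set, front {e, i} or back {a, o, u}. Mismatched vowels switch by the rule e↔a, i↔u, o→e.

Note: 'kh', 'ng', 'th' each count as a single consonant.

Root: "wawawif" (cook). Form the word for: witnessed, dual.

Attach evidentiality witnessed uth- → uthwawawif.
Attach number dual thaw- → thawuthwawawif.
Apply vowel harmony: thawuthwawawif → thewithwawawif.

thewithwawawif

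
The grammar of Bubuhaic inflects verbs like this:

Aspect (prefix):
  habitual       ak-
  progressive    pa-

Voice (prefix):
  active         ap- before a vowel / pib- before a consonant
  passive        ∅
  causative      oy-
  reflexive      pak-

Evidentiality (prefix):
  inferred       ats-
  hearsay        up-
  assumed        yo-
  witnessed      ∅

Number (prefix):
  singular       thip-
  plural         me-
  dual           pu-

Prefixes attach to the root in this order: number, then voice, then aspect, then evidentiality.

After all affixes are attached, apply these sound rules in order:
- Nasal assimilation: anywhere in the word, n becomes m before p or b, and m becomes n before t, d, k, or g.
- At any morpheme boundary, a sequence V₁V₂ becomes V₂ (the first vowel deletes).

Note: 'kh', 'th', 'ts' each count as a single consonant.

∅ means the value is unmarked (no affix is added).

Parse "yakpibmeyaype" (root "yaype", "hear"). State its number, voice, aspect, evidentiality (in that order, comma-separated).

Segment: yo-ak-pib-me-yaype.
number: me- → plural.
voice: ap/pib- → active.
aspect: ak- → habitual.
evidentiality: yo- → assumed.

plural, active, habitual, assumed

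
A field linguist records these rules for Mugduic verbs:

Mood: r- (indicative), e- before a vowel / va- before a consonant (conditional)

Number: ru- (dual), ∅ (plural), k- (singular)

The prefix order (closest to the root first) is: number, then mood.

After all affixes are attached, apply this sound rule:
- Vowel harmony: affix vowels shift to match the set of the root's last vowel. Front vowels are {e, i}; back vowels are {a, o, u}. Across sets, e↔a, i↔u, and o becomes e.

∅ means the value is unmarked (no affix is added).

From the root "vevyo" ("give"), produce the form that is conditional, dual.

varuvevyo

Attach number dual ru- → ruvevyo.
Attach mood conditional va- (before consonant 'r') → varuvevyo.
Vowel harmony: no change.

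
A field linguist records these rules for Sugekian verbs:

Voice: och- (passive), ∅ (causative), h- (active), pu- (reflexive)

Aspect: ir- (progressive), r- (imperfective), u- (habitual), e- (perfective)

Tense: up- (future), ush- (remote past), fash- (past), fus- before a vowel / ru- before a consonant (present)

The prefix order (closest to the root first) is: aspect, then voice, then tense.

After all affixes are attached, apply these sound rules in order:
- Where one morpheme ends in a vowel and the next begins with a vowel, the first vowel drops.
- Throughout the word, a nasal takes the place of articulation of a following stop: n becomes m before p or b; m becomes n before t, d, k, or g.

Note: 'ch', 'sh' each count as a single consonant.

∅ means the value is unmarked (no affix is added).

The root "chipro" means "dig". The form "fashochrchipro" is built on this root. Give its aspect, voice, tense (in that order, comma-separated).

Segment: fash-och-r-chipro.
aspect: r- → imperfective.
voice: och- → passive.
tense: fash- → past.

imperfective, passive, past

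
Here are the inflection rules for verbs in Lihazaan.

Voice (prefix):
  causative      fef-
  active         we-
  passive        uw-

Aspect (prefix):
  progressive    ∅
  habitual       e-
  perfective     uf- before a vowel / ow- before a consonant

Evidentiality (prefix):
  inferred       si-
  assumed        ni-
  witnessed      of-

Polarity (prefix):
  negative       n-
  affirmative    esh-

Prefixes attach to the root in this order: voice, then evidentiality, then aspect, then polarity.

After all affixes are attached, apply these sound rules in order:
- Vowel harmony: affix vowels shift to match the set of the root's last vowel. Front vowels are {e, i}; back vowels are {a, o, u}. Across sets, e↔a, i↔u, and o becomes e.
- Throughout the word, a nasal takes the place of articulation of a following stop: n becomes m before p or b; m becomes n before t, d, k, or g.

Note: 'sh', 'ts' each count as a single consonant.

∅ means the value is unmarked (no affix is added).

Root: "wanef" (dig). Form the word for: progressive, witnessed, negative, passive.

nefiwwanef

Attach voice passive uw- → uwwanef.
Attach evidentiality witnessed of- → ofuwwanef.
aspect = progressive: zero marking, form stays ofuwwanef.
Attach polarity negative n- → nofuwwanef.
Apply vowel harmony: nofuwwanef → nefiwwanef.
Nasal assimilation: no change.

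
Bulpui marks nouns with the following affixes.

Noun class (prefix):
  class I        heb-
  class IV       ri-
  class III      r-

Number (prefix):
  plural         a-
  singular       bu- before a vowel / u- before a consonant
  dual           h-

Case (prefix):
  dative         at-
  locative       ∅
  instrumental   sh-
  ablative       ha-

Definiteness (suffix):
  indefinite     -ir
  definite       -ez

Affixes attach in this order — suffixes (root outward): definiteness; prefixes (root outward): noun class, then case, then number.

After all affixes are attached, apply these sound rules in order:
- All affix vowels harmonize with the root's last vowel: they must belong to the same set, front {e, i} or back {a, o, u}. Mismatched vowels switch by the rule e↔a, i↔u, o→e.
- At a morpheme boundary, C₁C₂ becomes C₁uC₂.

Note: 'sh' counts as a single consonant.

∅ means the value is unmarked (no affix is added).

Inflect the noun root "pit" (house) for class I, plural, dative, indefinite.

Attach noun class class I heb- → hebpit.
Attach definiteness indefinite -ir → hebpitir.
Attach case dative at- → athebpitir.
Attach number plural a- → aathebpitir.
Apply vowel harmony: aathebpitir → eethebpitir.
Apply epenthesis: eethebpitir → eetuhebupitir.

eetuhebupitir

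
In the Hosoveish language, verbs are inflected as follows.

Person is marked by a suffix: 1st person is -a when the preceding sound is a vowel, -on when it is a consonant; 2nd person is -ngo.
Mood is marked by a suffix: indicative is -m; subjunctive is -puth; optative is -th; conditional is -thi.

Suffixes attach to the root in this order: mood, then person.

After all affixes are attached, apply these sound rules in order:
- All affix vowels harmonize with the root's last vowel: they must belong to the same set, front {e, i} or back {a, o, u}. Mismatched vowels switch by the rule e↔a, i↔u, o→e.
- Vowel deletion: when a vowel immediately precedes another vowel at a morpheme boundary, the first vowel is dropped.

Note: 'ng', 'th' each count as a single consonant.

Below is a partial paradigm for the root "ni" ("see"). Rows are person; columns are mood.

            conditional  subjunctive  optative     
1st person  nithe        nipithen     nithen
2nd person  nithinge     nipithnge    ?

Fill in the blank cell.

nithnge

Attach mood optative -th → nith.
Attach person 2nd person -ngo → nithngo.
Apply vowel harmony: nithngo → nithnge.
Vowel deletion: no change.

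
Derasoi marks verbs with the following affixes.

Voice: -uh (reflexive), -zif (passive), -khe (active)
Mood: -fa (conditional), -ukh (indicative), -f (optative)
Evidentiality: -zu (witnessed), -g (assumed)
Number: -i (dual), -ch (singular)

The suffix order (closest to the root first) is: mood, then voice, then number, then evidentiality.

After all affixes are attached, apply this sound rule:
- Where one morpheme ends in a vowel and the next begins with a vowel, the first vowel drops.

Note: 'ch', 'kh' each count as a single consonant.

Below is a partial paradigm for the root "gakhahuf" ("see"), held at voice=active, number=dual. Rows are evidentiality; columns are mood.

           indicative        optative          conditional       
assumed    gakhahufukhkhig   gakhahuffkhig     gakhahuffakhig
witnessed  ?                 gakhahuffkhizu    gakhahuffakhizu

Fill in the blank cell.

Attach mood indicative -ukh → gakhahufukh.
Attach voice active -khe → gakhahufukhkhe.
Attach number dual -i → gakhahufukhkhei.
Attach evidentiality witnessed -zu → gakhahufukhkheizu.
Apply vowel deletion: gakhahufukhkheizu → gakhahufukhkhizu.

gakhahufukhkhizu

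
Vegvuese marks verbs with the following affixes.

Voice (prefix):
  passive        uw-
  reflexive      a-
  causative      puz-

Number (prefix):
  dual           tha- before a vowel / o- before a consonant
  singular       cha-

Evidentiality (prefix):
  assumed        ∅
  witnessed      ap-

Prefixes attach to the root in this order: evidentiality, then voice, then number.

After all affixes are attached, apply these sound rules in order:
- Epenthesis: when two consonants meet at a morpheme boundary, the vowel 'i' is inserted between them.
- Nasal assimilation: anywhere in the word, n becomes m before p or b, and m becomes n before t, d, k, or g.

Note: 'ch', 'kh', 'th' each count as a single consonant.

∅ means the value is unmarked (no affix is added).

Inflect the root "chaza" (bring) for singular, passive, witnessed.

Attach evidentiality witnessed ap- → apchaza.
Attach voice passive uw- → uwapchaza.
Attach number singular cha- → chauwapchaza.
Apply epenthesis: chauwapchaza → chauwapichaza.
Nasal assimilation: no change.

chauwapichaza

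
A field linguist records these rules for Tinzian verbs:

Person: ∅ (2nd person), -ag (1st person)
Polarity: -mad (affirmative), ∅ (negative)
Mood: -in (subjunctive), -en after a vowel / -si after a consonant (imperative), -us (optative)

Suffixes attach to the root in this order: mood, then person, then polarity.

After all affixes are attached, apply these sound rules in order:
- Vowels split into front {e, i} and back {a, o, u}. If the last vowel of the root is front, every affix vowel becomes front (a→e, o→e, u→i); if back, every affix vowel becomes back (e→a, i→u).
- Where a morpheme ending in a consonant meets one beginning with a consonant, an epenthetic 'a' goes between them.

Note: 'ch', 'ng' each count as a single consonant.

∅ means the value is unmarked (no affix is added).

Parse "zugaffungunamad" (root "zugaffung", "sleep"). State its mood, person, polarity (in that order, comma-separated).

Segment: zugaffung-in-mad.
mood: -in → subjunctive.
person: ∅ → 2nd person.
polarity: -mad → affirmative.

subjunctive, 2nd person, affirmative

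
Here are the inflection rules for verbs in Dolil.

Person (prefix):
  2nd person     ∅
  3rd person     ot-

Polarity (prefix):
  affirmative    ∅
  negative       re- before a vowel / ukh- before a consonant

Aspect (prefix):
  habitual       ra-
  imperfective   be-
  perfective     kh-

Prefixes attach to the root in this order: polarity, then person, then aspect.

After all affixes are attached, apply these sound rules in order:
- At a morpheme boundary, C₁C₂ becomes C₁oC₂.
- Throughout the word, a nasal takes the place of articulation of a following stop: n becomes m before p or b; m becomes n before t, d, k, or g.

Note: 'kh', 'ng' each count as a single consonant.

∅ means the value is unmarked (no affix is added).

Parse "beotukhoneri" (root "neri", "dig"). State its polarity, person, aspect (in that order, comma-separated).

negative, 3rd person, imperfective

Segment: be-ot-ukh-neri.
polarity: re/ukh- → negative.
person: ot- → 3rd person.
aspect: be- → imperfective.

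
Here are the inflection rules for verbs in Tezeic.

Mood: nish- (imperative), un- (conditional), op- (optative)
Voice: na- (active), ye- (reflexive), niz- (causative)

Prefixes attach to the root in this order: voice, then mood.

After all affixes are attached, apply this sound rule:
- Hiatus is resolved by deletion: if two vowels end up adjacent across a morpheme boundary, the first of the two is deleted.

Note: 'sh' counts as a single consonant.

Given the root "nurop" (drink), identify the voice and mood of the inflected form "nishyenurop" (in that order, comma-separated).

Segment: nish-ye-nurop.
voice: ye- → reflexive.
mood: nish- → imperative.

reflexive, imperative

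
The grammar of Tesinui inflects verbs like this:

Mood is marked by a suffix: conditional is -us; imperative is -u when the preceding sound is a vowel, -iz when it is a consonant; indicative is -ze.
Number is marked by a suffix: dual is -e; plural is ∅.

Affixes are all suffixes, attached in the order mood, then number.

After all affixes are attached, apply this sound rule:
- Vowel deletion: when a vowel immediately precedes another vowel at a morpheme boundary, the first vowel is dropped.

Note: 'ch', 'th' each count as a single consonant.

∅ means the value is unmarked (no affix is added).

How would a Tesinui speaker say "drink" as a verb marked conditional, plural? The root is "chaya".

chayus

Attach mood conditional -us → chayaus.
number = plural: zero marking, form stays chayaus.
Apply vowel deletion: chayaus → chayus.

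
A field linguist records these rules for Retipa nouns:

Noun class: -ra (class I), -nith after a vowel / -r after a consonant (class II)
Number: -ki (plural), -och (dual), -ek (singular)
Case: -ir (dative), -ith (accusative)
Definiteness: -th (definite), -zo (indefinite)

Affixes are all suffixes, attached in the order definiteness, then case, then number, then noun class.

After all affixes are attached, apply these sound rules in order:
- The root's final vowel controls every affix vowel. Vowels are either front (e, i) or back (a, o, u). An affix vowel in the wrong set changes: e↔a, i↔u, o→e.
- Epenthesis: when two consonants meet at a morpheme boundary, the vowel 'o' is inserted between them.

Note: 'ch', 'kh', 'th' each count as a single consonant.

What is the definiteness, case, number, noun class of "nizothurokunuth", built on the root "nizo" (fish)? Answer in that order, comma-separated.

definite, dative, plural, class II

Segment: nizo-th-ir-ki-nith.
definiteness: -th → definite.
case: -ir → dative.
number: -ki → plural.
noun class: -nith/r → class II.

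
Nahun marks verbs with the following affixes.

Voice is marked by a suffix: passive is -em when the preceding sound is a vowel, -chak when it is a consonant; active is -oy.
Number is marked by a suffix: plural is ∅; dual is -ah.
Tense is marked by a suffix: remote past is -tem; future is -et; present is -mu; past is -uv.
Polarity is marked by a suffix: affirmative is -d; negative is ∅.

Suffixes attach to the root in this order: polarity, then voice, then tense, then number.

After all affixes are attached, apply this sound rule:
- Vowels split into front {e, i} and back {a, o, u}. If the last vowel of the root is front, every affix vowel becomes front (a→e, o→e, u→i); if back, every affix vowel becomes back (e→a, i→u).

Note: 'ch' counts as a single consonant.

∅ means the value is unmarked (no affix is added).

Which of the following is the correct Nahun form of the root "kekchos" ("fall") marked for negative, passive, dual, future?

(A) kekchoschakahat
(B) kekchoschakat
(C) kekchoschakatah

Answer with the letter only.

C

polarity = negative: zero marking, form stays kekchos.
Attach voice passive -chak (after consonant 's') → kekchoschak.
Attach tense future -et → kekchoschaket.
Attach number dual -ah → kekchoschaketah.
Apply vowel harmony: kekchoschaketah → kekchoschakatah.
So the correct form is kekchoschakatah, option (C).
(B) kekchoschakat is wrong: it uses plural instead of dual for number.
(A) kekchoschakahat is wrong: it has the affixes in the wrong order.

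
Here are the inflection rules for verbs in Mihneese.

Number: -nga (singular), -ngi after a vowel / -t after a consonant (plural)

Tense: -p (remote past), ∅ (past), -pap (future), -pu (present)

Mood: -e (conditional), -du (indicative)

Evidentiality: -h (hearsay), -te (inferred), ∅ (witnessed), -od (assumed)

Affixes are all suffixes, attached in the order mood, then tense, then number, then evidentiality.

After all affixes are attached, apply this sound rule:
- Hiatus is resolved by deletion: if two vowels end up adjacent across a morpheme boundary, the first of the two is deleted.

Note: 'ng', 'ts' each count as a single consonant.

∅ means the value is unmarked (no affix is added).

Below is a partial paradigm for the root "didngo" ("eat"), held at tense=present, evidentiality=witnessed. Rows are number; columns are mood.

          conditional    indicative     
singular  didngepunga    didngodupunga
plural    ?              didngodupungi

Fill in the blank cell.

didngepungi

Attach mood conditional -e → didngoe.
Attach tense present -pu → didngoepu.
Attach number plural -ngi (after vowel 'u') → didngoepungi.
evidentiality = witnessed: zero marking, form stays didngoepungi.
Apply vowel deletion: didngoepungi → didngepungi.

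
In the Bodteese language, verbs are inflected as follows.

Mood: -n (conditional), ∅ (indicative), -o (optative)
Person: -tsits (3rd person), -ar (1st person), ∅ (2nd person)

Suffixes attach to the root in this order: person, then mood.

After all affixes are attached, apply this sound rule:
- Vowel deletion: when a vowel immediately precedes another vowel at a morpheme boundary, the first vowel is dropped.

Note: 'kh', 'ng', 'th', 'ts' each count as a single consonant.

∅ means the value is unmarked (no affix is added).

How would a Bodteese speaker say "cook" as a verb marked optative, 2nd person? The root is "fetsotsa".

fetsotso

person = 2nd person: zero marking, form stays fetsotsa.
Attach mood optative -o → fetsotsao.
Apply vowel deletion: fetsotsao → fetsotso.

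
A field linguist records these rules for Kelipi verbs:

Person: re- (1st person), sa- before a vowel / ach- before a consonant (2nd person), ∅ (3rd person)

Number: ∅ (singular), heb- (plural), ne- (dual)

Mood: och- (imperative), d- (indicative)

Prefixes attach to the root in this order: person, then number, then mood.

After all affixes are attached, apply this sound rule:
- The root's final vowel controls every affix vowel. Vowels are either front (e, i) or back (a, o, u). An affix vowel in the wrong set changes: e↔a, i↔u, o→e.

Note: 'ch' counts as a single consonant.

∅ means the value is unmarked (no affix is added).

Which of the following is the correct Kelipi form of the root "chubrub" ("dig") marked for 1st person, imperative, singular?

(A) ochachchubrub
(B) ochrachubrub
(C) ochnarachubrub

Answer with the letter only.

Attach person 1st person re- → rechubrub.
number = singular: zero marking, form stays rechubrub.
Attach mood imperative och- → ochrechubrub.
Apply vowel harmony: ochrechubrub → ochrachubrub.
So the correct form is ochrachubrub, option (B).
(A) ochachchubrub is wrong: it uses 2nd person instead of 1st person for person.
(C) ochnarachubrub is wrong: it uses dual instead of singular for number.

B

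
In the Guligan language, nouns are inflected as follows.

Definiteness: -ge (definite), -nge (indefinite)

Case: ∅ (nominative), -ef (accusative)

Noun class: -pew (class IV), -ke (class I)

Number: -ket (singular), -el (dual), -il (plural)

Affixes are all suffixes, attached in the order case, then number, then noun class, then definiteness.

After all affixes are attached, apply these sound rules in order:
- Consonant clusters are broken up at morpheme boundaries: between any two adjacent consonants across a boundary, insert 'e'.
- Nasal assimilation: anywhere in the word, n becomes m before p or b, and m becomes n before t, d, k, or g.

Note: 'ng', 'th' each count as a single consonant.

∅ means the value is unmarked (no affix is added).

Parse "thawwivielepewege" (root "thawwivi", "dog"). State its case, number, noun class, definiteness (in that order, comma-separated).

nominative, dual, class IV, definite

Segment: thawwivi-el-pew-ge.
case: ∅ → nominative.
number: -el → dual.
noun class: -pew → class IV.
definiteness: -ge → definite.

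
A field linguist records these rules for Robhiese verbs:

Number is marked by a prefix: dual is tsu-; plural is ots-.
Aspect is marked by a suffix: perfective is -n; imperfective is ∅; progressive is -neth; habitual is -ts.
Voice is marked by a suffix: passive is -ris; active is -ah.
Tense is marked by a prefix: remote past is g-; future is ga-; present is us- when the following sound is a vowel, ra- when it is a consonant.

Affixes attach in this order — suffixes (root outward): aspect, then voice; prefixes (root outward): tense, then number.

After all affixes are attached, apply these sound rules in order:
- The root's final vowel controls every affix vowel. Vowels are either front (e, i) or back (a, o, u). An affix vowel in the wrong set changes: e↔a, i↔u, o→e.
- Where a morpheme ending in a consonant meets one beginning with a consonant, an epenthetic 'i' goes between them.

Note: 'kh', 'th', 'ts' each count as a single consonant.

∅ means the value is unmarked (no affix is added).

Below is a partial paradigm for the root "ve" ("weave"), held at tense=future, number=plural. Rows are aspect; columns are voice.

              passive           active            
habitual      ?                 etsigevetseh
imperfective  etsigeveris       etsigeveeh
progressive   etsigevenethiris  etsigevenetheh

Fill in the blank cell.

Attach aspect habitual -ts → vets.
Attach voice passive -ris → vetsris.
Attach tense future ga- → gavetsris.
Attach number plural ots- → otsgavetsris.
Apply vowel harmony: otsgavetsris → etsgevetsris.
Apply epenthesis: etsgevetsris → etsigevetsiris.

etsigevetsiris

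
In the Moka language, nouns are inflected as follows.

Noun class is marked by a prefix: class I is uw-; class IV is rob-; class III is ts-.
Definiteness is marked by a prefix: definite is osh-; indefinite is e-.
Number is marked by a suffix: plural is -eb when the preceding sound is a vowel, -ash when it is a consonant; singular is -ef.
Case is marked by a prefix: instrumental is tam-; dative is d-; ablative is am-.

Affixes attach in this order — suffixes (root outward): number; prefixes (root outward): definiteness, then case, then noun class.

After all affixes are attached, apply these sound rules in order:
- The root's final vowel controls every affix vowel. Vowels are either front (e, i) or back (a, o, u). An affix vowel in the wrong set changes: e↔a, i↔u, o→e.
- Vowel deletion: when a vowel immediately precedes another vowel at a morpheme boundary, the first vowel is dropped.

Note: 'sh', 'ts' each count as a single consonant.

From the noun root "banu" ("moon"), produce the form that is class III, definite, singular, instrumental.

Attach number singular -ef → banuef.
Attach definiteness definite osh- → oshbanuef.
Attach case instrumental tam- → tamoshbanuef.
Attach noun class class III ts- → tstamoshbanuef.
Apply vowel harmony: tstamoshbanuef → tstamoshbanuaf.
Apply vowel deletion: tstamoshbanuaf → tstamoshbanaf.

tstamoshbanaf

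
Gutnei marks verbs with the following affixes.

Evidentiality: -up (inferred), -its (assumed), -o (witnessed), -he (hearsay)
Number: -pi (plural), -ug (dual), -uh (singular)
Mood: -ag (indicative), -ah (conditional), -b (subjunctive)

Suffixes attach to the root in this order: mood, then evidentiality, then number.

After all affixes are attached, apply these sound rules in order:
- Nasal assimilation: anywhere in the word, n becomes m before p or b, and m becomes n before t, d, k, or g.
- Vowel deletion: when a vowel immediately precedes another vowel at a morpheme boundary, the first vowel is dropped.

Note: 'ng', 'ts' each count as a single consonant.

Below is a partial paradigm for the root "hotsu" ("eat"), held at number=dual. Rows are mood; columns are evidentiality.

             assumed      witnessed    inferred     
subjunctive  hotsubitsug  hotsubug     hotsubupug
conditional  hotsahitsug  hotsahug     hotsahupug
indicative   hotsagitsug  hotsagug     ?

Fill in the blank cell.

hotsagupug

Attach mood indicative -ag → hotsuag.
Attach evidentiality inferred -up → hotsuagup.
Attach number dual -ug → hotsuagupug.
Nasal assimilation: no change.
Apply vowel deletion: hotsuagupug → hotsagupug.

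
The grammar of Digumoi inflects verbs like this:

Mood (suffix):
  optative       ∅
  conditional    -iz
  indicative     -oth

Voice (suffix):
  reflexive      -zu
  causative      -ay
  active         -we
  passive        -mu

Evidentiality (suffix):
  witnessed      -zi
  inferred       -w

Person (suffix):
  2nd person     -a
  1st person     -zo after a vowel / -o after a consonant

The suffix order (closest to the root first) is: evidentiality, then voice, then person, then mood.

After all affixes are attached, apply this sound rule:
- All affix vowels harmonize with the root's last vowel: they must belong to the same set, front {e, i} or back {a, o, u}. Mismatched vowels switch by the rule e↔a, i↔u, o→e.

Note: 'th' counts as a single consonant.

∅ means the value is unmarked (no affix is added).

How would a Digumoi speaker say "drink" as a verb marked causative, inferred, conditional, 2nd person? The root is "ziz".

Attach evidentiality inferred -w → zizw.
Attach voice causative -ay → zizway.
Attach person 2nd person -a → zizwaya.
Attach mood conditional -iz → zizwayaiz.
Apply vowel harmony: zizwayaiz → zizweyeiz.

zizweyeiz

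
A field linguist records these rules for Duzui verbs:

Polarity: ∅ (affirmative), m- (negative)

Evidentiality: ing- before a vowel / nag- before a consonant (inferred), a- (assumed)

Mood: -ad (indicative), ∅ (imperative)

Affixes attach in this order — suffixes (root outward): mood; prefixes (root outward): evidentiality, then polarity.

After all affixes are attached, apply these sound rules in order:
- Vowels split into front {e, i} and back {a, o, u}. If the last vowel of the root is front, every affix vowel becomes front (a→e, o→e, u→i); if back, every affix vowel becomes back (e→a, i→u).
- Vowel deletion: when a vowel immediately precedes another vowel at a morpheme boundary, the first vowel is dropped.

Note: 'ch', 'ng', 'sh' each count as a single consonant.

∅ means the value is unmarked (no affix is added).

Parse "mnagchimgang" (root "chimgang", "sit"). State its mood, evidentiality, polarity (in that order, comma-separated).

imperative, inferred, negative

Segment: m-nag-chimgang.
mood: ∅ → imperative.
evidentiality: ing/nag- → inferred.
polarity: m- → negative.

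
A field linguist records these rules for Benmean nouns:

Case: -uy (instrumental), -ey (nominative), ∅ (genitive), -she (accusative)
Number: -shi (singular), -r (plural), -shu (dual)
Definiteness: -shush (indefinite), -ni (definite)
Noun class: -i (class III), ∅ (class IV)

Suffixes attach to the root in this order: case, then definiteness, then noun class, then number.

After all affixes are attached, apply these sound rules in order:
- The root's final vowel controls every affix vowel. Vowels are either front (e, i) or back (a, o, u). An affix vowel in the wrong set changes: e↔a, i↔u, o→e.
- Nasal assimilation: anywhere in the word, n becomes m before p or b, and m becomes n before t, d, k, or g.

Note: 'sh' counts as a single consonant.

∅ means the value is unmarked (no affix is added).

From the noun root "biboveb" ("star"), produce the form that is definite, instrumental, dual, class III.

bibovebiyniishi

Attach case instrumental -uy → bibovebuy.
Attach definiteness definite -ni → bibovebuyni.
Attach noun class class III -i → bibovebuynii.
Attach number dual -shu → bibovebuyniishu.
Apply vowel harmony: bibovebuyniishu → bibovebiyniishi.
Nasal assimilation: no change.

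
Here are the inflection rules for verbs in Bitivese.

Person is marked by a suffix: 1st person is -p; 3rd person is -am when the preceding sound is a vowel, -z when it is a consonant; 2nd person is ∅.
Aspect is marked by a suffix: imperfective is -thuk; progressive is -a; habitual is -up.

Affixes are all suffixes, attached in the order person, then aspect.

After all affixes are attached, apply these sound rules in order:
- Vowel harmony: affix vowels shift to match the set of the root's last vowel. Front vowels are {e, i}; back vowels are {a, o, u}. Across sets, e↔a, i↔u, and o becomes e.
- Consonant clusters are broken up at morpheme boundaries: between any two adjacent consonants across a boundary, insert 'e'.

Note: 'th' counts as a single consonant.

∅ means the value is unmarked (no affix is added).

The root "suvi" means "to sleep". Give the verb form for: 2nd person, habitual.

suviip

person = 2nd person: zero marking, form stays suvi.
Attach aspect habitual -up → suviup.
Apply vowel harmony: suviup → suviip.
Epenthesis: no change.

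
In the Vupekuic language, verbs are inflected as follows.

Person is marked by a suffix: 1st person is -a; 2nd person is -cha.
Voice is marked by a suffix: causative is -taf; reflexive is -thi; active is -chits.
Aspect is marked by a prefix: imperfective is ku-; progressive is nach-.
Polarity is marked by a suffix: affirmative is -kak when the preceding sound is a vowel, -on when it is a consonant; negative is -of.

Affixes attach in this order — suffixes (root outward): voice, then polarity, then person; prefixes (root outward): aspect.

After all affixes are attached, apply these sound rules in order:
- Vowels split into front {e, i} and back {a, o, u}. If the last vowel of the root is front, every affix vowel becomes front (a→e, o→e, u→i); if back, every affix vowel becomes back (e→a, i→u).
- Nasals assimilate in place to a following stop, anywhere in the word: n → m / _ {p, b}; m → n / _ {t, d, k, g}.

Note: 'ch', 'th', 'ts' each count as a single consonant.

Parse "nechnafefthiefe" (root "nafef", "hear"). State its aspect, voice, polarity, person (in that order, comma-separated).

Segment: nach-nafef-thi-of-a.
aspect: nach- → progressive.
voice: -thi → reflexive.
polarity: -of → negative.
person: -a → 1st person.

progressive, reflexive, negative, 1st person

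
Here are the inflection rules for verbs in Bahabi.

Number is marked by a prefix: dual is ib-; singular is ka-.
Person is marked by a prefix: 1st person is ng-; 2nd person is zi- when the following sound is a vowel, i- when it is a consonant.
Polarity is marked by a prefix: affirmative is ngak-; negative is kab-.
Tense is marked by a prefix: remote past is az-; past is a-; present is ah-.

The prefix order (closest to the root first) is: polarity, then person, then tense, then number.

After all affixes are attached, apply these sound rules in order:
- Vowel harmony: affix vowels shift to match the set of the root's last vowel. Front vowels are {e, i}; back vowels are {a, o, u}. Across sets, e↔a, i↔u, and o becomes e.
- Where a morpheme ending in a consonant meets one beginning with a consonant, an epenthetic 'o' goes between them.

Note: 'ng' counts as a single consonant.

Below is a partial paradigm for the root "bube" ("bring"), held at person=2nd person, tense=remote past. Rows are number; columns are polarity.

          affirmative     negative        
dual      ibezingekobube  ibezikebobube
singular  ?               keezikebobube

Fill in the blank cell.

Attach polarity affirmative ngak- → ngakbube.
Attach person 2nd person i- (before consonant 'ng') → ingakbube.
Attach tense remote past az- → azingakbube.
Attach number singular ka- → kaazingakbube.
Apply vowel harmony: kaazingakbube → keezingekbube.
Apply epenthesis: keezingekbube → keezingekobube.

keezingekobube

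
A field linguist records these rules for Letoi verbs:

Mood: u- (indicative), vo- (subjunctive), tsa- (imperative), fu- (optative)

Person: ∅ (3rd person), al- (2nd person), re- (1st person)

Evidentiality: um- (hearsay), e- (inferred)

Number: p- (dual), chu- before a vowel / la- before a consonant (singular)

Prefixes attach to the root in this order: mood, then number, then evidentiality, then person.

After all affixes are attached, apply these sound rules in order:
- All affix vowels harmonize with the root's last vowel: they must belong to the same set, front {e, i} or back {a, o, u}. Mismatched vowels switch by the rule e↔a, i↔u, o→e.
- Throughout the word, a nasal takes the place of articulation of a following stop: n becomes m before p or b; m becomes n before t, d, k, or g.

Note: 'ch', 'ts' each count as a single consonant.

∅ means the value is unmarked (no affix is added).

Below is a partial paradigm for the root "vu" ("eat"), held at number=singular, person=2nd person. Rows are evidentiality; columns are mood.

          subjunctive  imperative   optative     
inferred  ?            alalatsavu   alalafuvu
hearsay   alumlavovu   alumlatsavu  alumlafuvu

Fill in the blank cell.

alalavovu

Attach mood subjunctive vo- → vovu.
Attach number singular la- (before consonant 'v') → lavovu.
Attach evidentiality inferred e- → elavovu.
Attach person 2nd person al- → alelavovu.
Apply vowel harmony: alelavovu → alalavovu.
Nasal assimilation: no change.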